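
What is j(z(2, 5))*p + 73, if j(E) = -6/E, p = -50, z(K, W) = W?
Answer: 133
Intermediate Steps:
j(z(2, 5))*p + 73 = -6/5*(-50) + 73 = 60 + 73 = 133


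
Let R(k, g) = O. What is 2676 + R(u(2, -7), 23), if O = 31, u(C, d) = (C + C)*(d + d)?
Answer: 2707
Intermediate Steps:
u(C, d) = 4*C*d (u(C, d) = (2*C)*(2*d) = 4*C*d)
R(k, g) = 31
2676 + R(u(2, -7), 23) = 2676 + 31 = 2707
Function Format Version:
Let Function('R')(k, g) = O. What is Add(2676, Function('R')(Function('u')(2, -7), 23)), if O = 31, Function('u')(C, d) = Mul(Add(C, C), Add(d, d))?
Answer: 2707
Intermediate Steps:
Function('u')(C, d) = Mul(4, C, d) (Function('u')(C, d) = Mul(Mul(2, C), Mul(2, d)) = Mul(4, C, d))
Function('R')(k, g) = 31
Add(2676, Function('R')(Function('u')(2, -7), 23)) = Add(2676, 31) = 2707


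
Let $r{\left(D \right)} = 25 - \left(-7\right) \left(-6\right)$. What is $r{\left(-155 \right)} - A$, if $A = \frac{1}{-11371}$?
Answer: $- \frac{193306}{11371} \approx -17.0$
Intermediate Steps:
$A = - \frac{1}{11371} \approx -8.7943 \cdot 10^{-5}$
$r{\left(D \right)} = -17$ ($r{\left(D \right)} = 25 - 42 = -17$)
$r{\left(-155 \right)} - A = -17 - - \frac{1}{11371} = -17 + \frac{1}{11371} = - \frac{193306}{11371}$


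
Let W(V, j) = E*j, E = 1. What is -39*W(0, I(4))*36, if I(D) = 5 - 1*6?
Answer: 1404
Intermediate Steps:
I(D) = -1 (I(D) = 5 - 6 = -1)
W(V, j) = j (W(V, j) = 1*j = j)
-39*W(0, I(4))*36 = -39*(-1)*36 = 39*36 = 1404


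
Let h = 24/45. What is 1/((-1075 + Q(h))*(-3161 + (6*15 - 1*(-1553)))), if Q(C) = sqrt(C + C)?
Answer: 5375/8771185654 + 2*sqrt(15)/13156778481 ≈ 6.1339e-7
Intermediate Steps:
h = 8/15 (h = 24*(1/45) = 8/15 ≈ 0.53333)
Q(C) = sqrt(2)*sqrt(C) (Q(C) = sqrt(2*C) = sqrt(2)*sqrt(C))
1/((-1075 + Q(h))*(-3161 + (6*15 - 1*(-1553)))) = 1/((-1075 + sqrt(2)*sqrt(8/15))*(-3161 + (6*15 - 1*(-1553)))) = 1/((-1075 + sqrt(2)*(2*sqrt(30)/15))*(-3161 + (90 + 1553))) = 1/((-1075 + 4*sqrt(15)/15)*(-3161 + 1643)) = 1/((-1075 + 4*sqrt(15)/15)*(-1518)) = 1/(1631850 - 2024*sqrt(15)/5)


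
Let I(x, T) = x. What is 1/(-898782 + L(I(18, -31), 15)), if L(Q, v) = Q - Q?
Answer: -1/898782 ≈ -1.1126e-6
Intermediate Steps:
L(Q, v) = 0
1/(-898782 + L(I(18, -31), 15)) = 1/(-898782 + 0) = 1/(-898782) = -1/898782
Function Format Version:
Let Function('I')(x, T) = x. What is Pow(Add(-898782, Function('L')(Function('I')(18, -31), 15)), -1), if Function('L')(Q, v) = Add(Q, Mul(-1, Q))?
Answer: Rational(-1, 898782) ≈ -1.1126e-6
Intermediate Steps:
Function('L')(Q, v) = 0
Pow(Add(-898782, Function('L')(Function('I')(18, -31), 15)), -1) = Pow(Add(-898782, 0), -1) = Pow(-898782, -1) = Rational(-1, 898782)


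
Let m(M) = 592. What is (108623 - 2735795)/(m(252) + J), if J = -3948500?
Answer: 656793/986977 ≈ 0.66546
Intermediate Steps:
(108623 - 2735795)/(m(252) + J) = (108623 - 2735795)/(592 - 3948500) = -2627172/(-3947908) = -2627172*(-1/3947908) = 656793/986977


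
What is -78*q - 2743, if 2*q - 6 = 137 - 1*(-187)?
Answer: -15613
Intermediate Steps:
q = 165 (q = 3 + (137 - 1*(-187))/2 = 3 + (137 + 187)/2 = 3 + (½)*324 = 3 + 162 = 165)
-78*q - 2743 = -78*165 - 2743 = -12870 - 2743 = -15613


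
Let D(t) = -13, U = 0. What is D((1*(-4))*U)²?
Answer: 169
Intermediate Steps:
D((1*(-4))*U)² = (-13)² = 169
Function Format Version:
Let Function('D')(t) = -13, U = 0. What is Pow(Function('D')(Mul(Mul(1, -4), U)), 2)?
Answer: 169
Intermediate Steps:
Pow(Function('D')(Mul(Mul(1, -4), U)), 2) = Pow(-13, 2) = 169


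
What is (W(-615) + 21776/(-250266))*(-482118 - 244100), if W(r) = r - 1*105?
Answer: 65437069697264/125133 ≈ 5.2294e+8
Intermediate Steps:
W(r) = -105 + r (W(r) = r - 105 = -105 + r)
(W(-615) + 21776/(-250266))*(-482118 - 244100) = ((-105 - 615) + 21776/(-250266))*(-482118 - 244100) = (-720 + 21776*(-1/250266))*(-726218) = (-720 - 10888/125133)*(-726218) = -90106648/125133*(-726218) = 65437069697264/125133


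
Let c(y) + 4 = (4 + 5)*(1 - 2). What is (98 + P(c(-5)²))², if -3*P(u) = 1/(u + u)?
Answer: 9874595641/1028196 ≈ 9603.8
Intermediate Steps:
c(y) = -13 (c(y) = -4 + (4 + 5)*(1 - 2) = -4 + 9*(-1) = -4 - 9 = -13)
P(u) = -1/(6*u) (P(u) = -1/(3*(u + u)) = -1/(2*u)/3 = -1/(6*u))
(98 + P(c(-5)²))² = (98 - 1/(6*((-13)²)))² = (98 - ⅙/169)² = (98 - ⅙*1/169)² = (98 - 1/1014)² = (99371/1014)² = 9874595641/1028196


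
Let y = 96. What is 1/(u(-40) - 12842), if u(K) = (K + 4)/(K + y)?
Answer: -14/179797 ≈ -7.7866e-5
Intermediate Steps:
u(K) = (4 + K)/(96 + K) (u(K) = (K + 4)/(K + 96) = (4 + K)/(96 + K))
1/(u(-40) - 12842) = 1/((4 - 40)/(96 - 40) - 12842) = 1/(-36/56 - 12842) = 1/((1/56)*(-36) - 12842) = 1/(-9/14 - 12842) = 1/(-179797/14) = -14/179797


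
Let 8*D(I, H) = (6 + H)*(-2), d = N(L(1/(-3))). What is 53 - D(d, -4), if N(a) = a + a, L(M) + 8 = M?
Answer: 107/2 ≈ 53.500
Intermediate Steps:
L(M) = -8 + M
N(a) = 2*a
d = -50/3 (d = 2*(-8 + 1/(-3)) = 2*(-8 - ⅓) = 2*(-25/3) = -50/3 ≈ -16.667)
D(I, H) = -3/2 - H/4 (D(I, H) = ((6 + H)*(-2))/8 = (-12 - 2*H)/8 = -3/2 - H/4)
53 - D(d, -4) = 53 - (-3/2 - ¼*(-4)) = 53 - (-3/2 + 1) = 53 - 1*(-½) = 53 + ½ = 107/2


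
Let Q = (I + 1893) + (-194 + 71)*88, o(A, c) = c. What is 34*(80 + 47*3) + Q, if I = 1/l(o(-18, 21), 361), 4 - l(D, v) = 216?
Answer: -300405/212 ≈ -1417.0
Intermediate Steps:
l(D, v) = -212 (l(D, v) = 4 - 1*216 = 4 - 216 = -212)
I = -1/212 (I = 1/(-212) = -1/212 ≈ -0.0047170)
Q = -1893373/212 (Q = (-1/212 + 1893) + (-194 + 71)*88 = 401315/212 - 123*88 = 401315/212 - 10824 = -1893373/212 ≈ -8931.0)
34*(80 + 47*3) + Q = 34*(80 + 47*3) - 1893373/212 = 34*(80 + 141) - 1893373/212 = 34*221 - 1893373/212 = 7514 - 1893373/212 = -300405/212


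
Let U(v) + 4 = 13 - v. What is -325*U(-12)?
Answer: -6825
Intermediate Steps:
U(v) = 9 - v (U(v) = -4 + (13 - v) = 9 - v)
-325*U(-12) = -325*(9 - 1*(-12)) = -325*(9 + 12) = -325*21 = -6825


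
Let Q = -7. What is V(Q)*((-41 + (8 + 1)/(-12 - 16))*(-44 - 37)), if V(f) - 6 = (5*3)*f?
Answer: -9277983/28 ≈ -3.3136e+5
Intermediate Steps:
V(f) = 6 + 15*f (V(f) = 6 + (5*3)*f = 6 + 15*f)
V(Q)*((-41 + (8 + 1)/(-12 - 16))*(-44 - 37)) = (6 + 15*(-7))*((-41 + (8 + 1)/(-12 - 16))*(-44 - 37)) = (6 - 105)*((-41 + 9/(-28))*(-81)) = -99*(-41 + 9*(-1/28))*(-81) = -99*(-41 - 9/28)*(-81) = -(-114543)*(-81)/28 = -99*93717/28 = -9277983/28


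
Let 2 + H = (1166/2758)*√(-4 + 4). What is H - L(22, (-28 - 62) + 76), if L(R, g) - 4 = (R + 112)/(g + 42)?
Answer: -151/14 ≈ -10.786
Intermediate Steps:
L(R, g) = 4 + (112 + R)/(42 + g) (L(R, g) = 4 + (R + 112)/(g + 42) = 4 + (112 + R)/(42 + g))
H = -2 (H = -2 + (1166/2758)*√(-4 + 4) = -2 + (1166*(1/2758))*√0 = -2 + (583/1379)*0 = -2 + 0 = -2)
H - L(22, (-28 - 62) + 76) = -2 - (280 + 22 + 4*((-28 - 62) + 76))/(42 + ((-28 - 62) + 76)) = -2 - (280 + 22 + 4*(-90 + 76))/(42 + (-90 + 76)) = -2 - (280 + 22 + 4*(-14))/(42 - 14) = -2 - (280 + 22 - 56)/28 = -2 - 246/28 = -2 - 1*123/14 = -2 - 123/14 = -151/14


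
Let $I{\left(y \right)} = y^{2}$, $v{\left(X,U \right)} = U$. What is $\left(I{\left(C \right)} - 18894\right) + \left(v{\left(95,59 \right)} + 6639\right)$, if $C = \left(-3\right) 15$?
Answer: $-10171$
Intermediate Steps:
$C = -45$
$\left(I{\left(C \right)} - 18894\right) + \left(v{\left(95,59 \right)} + 6639\right) = \left(\left(-45\right)^{2} - 18894\right) + \left(59 + 6639\right) = \left(2025 - 18894\right) + 6698 = -16869 + 6698 = -10171$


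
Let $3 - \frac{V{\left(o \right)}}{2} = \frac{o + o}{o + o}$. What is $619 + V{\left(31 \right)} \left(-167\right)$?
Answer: $-49$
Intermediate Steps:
$V{\left(o \right)} = 4$ ($V{\left(o \right)} = 6 - 2 \frac{o + o}{o + o} = 6 - 2 \frac{2 o}{2 o} = 6 - 2 \cdot 2 o \frac{1}{2 o} = 6 - 2 = 4$)
$619 + V{\left(31 \right)} \left(-167\right) = 619 + 4 \left(-167\right) = 619 - 668 = -49$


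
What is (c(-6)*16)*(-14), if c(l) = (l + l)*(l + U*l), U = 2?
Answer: -48384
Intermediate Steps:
c(l) = 6*l² (c(l) = (l + l)*(l + 2*l) = (2*l)*(3*l) = 6*l²)
(c(-6)*16)*(-14) = ((6*(-6)²)*16)*(-14) = ((6*36)*16)*(-14) = (216*16)*(-14) = 3456*(-14) = -48384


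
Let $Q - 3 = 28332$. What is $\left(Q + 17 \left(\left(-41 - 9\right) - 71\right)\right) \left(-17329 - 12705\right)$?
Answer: $-789233452$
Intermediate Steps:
$Q = 28335$ ($Q = 3 + 28332 = 28335$)
$\left(Q + 17 \left(\left(-41 - 9\right) - 71\right)\right) \left(-17329 - 12705\right) = \left(28335 + 17 \left(\left(-41 - 9\right) - 71\right)\right) \left(-17329 - 12705\right) = \left(28335 + 17 \left(\left(-41 - 9\right) - 71\right)\right) \left(-30034\right) = \left(28335 + 17 \left(-50 - 71\right)\right) \left(-30034\right) = \left(28335 + 17 \left(-121\right)\right) \left(-30034\right) = \left(28335 - 2057\right) \left(-30034\right) = 26278 \left(-30034\right) = -789233452$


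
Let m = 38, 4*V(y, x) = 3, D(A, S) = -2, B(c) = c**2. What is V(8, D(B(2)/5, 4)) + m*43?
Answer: 6539/4 ≈ 1634.8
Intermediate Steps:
V(y, x) = 3/4 (V(y, x) = (1/4)*3 = 3/4)
V(8, D(B(2)/5, 4)) + m*43 = 3/4 + 38*43 = 3/4 + 1634 = 6539/4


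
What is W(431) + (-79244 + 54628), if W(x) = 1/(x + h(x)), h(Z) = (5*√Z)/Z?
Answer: -1970829785295/80062966 - 5*√431/80062966 ≈ -24616.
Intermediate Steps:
h(Z) = 5/√Z
W(x) = 1/(x + 5/√x)
W(431) + (-79244 + 54628) = √431/(5 + 431^(3/2)) + (-79244 + 54628) = √431/(5 + 431*√431) - 24616 = -24616 + √431/(5 + 431*√431)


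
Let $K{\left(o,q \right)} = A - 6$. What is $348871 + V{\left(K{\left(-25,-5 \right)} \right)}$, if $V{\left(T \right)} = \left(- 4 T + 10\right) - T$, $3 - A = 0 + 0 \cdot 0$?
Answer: $348896$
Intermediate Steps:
$A = 3$ ($A = 3 - \left(0 + 0 \cdot 0\right) = 3 - \left(0 + 0\right) = 3 - 0 = 3 + 0 = 3$)
$K{\left(o,q \right)} = -3$ ($K{\left(o,q \right)} = 3 - 6 = -3$)
$V{\left(T \right)} = 10 - 5 T$ ($V{\left(T \right)} = \left(10 - 4 T\right) - T = 10 - 5 T$)
$348871 + V{\left(K{\left(-25,-5 \right)} \right)} = 348871 + \left(10 - -15\right) = 348871 + \left(10 + 15\right) = 348871 + 25 = 348896$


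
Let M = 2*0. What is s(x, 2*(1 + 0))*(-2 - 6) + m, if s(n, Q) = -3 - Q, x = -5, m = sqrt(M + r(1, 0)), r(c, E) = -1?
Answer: 40 + I ≈ 40.0 + 1.0*I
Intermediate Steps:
M = 0
m = I (m = sqrt(0 - 1) = sqrt(-1) = I ≈ 1.0*I)
s(x, 2*(1 + 0))*(-2 - 6) + m = (-3 - 2*(1 + 0))*(-2 - 6) + I = (-3 - 2)*(-8) + I = -5*(-8) + I = 40 + I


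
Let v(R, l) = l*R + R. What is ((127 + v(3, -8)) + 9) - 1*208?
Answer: -93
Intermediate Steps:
v(R, l) = R + R*l (v(R, l) = R*l + R = R + R*l)
((127 + v(3, -8)) + 9) - 1*208 = ((127 + 3*(1 - 8)) + 9) - 1*208 = ((127 + 3*(-7)) + 9) - 208 = ((127 - 21) + 9) - 208 = (106 + 9) - 208 = 115 - 208 = -93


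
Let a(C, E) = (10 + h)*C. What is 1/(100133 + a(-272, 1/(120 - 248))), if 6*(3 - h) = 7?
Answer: 3/290743 ≈ 1.0318e-5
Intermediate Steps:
h = 11/6 (h = 3 - ⅙*7 = 3 - 7/6 = 11/6 ≈ 1.8333)
a(C, E) = 71*C/6 (a(C, E) = (10 + 11/6)*C = 71*C/6)
1/(100133 + a(-272, 1/(120 - 248))) = 1/(100133 + (71/6)*(-272)) = 1/(100133 - 9656/3) = 1/(290743/3) = 3/290743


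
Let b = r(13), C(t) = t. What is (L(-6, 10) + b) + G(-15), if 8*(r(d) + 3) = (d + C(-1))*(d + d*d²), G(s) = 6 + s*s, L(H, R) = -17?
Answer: 3526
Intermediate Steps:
G(s) = 6 + s²
r(d) = -3 + (-1 + d)*(d + d³)/8 (r(d) = -3 + ((d - 1)*(d + d*d²))/8 = -3 + ((-1 + d)*(d + d³))/8 = -3 + (-1 + d)*(d + d³)/8)
b = 3312 (b = -3 - ⅛*13 - ⅛*13³ + (⅛)*13² + (⅛)*13⁴ = -3 - 13/8 - ⅛*2197 + (⅛)*169 + (⅛)*28561 = -3 - 13/8 - 2197/8 + 169/8 + 28561/8 = 3312)
(L(-6, 10) + b) + G(-15) = (-17 + 3312) + (6 + (-15)²) = 3295 + (6 + 225) = 3295 + 231 = 3526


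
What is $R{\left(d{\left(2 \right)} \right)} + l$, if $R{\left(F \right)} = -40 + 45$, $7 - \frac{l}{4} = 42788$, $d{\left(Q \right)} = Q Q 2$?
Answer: $-171119$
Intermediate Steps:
$d{\left(Q \right)} = 2 Q^{2}$ ($d{\left(Q \right)} = Q^{2} \cdot 2 = 2 Q^{2}$)
$l = -171124$ ($l = 28 - 171152 = -171124$)
$R{\left(F \right)} = 5$
$R{\left(d{\left(2 \right)} \right)} + l = 5 - 171124 = -171119$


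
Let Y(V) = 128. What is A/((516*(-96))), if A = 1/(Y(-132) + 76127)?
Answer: -1/3777367680 ≈ -2.6473e-10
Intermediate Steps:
A = 1/76255 (A = 1/(128 + 76127) = 1/76255 ≈ 1.3114e-5)
A/((516*(-96))) = 1/(76255*((516*(-96)))) = (1/76255)/(-49536) = (1/76255)*(-1/49536) = -1/3777367680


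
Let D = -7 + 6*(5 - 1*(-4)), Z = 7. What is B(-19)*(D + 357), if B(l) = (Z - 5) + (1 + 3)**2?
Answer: 7272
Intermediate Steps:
D = 47 (D = -7 + 6*(5 + 4) = -7 + 6*9 = -7 + 54 = 47)
B(l) = 18 (B(l) = (7 - 5) + (1 + 3)**2 = 2 + 4**2 = 2 + 16 = 18)
B(-19)*(D + 357) = 18*(47 + 357) = 18*404 = 7272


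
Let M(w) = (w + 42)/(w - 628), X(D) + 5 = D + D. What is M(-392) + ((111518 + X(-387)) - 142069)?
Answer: -3195625/102 ≈ -31330.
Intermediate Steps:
X(D) = -5 + 2*D (X(D) = -5 + (D + D) = -5 + 2*D)
M(w) = (42 + w)/(-628 + w)
M(-392) + ((111518 + X(-387)) - 142069) = (42 - 392)/(-628 - 392) + ((111518 + (-5 + 2*(-387))) - 142069) = -350/(-1020) + ((111518 + (-5 - 774)) - 142069) = -1/1020*(-350) + ((111518 - 779) - 142069) = 35/102 + (110739 - 142069) = 35/102 - 31330 = -3195625/102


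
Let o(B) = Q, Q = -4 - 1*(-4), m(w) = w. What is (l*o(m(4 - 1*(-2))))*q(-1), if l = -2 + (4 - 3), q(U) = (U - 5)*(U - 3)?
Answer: 0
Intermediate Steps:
Q = 0 (Q = -4 + 4 = 0)
q(U) = (-5 + U)*(-3 + U)
o(B) = 0
l = -1 (l = -2 + 1 = -1)
(l*o(m(4 - 1*(-2))))*q(-1) = (-1*0)*(15 + (-1)² - 8*(-1)) = 0*(15 + 1 + 8) = 0*24 = 0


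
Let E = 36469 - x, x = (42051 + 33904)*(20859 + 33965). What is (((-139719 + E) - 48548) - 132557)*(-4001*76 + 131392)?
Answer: 719132377132100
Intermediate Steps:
x = 4164156920 (x = 75955*54824 = 4164156920)
E = -4164120451 (E = 36469 - 1*4164156920 = 36469 - 4164156920 = -4164120451)
(((-139719 + E) - 48548) - 132557)*(-4001*76 + 131392) = (((-139719 - 4164120451) - 48548) - 132557)*(-4001*76 + 131392) = ((-4164260170 - 48548) - 132557)*(-304076 + 131392) = (-4164308718 - 132557)*(-172684) = -4164441275*(-172684) = 719132377132100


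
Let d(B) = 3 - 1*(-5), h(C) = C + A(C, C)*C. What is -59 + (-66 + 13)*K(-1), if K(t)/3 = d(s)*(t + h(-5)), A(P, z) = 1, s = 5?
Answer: 13933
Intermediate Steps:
h(C) = 2*C (h(C) = C + 1*C = C + C = 2*C)
d(B) = 8 (d(B) = 3 + 5 = 8)
K(t) = -240 + 24*t (K(t) = 3*(8*(t + 2*(-5))) = 3*(8*(t - 10)) = 3*(8*(-10 + t)) = 3*(-80 + 8*t) = -240 + 24*t)
-59 + (-66 + 13)*K(-1) = -59 + (-66 + 13)*(-240 + 24*(-1)) = -59 - 53*(-240 - 24) = -59 - 53*(-264) = -59 + 13992 = 13933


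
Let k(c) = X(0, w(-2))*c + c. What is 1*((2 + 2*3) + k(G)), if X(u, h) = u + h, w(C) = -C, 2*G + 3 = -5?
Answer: -4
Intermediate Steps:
G = -4 (G = -3/2 + (½)*(-5) = -3/2 - 5/2 = -4)
X(u, h) = h + u
k(c) = 3*c (k(c) = (-1*(-2) + 0)*c + c = (2 + 0)*c + c = 2*c + c = 3*c)
1*((2 + 2*3) + k(G)) = 1*((2 + 2*3) + 3*(-4)) = 1*((2 + 6) - 12) = 1*(8 - 12) = 1*(-4) = -4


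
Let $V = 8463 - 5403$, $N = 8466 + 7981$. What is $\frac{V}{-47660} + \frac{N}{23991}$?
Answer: $\frac{35522578}{57170553} \approx 0.62134$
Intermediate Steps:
$N = 16447$
$V = 3060$ ($V = 8463 - 5403 = 3060$)
$\frac{V}{-47660} + \frac{N}{23991} = \frac{3060}{-47660} + \frac{16447}{23991} = 3060 \left(- \frac{1}{47660}\right) + 16447 \cdot \frac{1}{23991} = - \frac{153}{2383} + \frac{16447}{23991} = \frac{35522578}{57170553}$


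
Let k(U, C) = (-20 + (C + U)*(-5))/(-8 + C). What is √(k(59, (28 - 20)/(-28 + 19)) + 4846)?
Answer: √78095/4 ≈ 69.864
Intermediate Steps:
k(U, C) = (-20 - 5*C - 5*U)/(-8 + C) (k(U, C) = (-20 + (-5*C - 5*U))/(-8 + C) = (-20 - 5*C - 5*U)/(-8 + C))
√(k(59, (28 - 20)/(-28 + 19)) + 4846) = √(5*(-4 - (28 - 20)/(-28 + 19) - 1*59)/(-8 + (28 - 20)/(-28 + 19)) + 4846) = √(5*(-4 - 8/(-9) - 59)/(-8 + 8/(-9)) + 4846) = √(5*(-4 - 8*(-1)/9 - 59)/(-8 + 8*(-⅑)) + 4846) = √(5*(-4 - 1*(-8/9) - 59)/(-8 - 8/9) + 4846) = √(5*(-4 + 8/9 - 59)/(-80/9) + 4846) = √(5*(-9/80)*(-559/9) + 4846) = √(559/16 + 4846) = √(78095/16) = √78095/4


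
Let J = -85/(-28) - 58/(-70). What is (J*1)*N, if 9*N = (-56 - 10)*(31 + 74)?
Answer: -5951/2 ≈ -2975.5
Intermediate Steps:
J = 541/140 (J = -85*(-1/28) - 58*(-1/70) = 85/28 + 29/35 = 541/140 ≈ 3.8643)
N = -770 (N = ((-56 - 10)*(31 + 74))/9 = (-66*105)/9 = (⅑)*(-6930) = -770)
(J*1)*N = ((541/140)*1)*(-770) = (541/140)*(-770) = -5951/2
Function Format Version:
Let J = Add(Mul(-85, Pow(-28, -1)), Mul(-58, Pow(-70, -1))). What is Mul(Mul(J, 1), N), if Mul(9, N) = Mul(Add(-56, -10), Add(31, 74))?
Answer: Rational(-5951, 2) ≈ -2975.5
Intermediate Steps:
J = Rational(541, 140) (J = Add(Mul(-85, Rational(-1, 28)), Mul(-58, Rational(-1, 70))) = Add(Rational(85, 28), Rational(29, 35)) = Rational(541, 140) ≈ 3.8643)
N = -770 (N = Mul(Rational(1, 9), Mul(Add(-56, -10), Add(31, 74))) = Mul(Rational(1, 9), Mul(-66, 105)) = Mul(Rational(1, 9), -6930) = -770)
Mul(Mul(J, 1), N) = Mul(Mul(Rational(541, 140), 1), -770) = Mul(Rational(541, 140), -770) = Rational(-5951, 2)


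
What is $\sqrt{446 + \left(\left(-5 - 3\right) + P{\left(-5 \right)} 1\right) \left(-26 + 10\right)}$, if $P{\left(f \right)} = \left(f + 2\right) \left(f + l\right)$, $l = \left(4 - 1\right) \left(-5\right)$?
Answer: $i \sqrt{386} \approx 19.647 i$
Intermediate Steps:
$l = -15$ ($l = 3 \left(-5\right) = -15$)
$P{\left(f \right)} = \left(-15 + f\right) \left(2 + f\right)$ ($P{\left(f \right)} = \left(f + 2\right) \left(f - 15\right) = \left(2 + f\right) \left(-15 + f\right) = \left(-15 + f\right) \left(2 + f\right)$)
$\sqrt{446 + \left(\left(-5 - 3\right) + P{\left(-5 \right)} 1\right) \left(-26 + 10\right)} = \sqrt{446 + \left(\left(-5 - 3\right) + \left(-30 + \left(-5\right)^{2} - -65\right) 1\right) \left(-26 + 10\right)} = \sqrt{446 + \left(\left(-5 - 3\right) + \left(-30 + 25 + 65\right) 1\right) \left(-16\right)} = \sqrt{446 + \left(-8 + 60 \cdot 1\right) \left(-16\right)} = \sqrt{446 + \left(-8 + 60\right) \left(-16\right)} = \sqrt{446 + 52 \left(-16\right)} = \sqrt{446 - 832} = \sqrt{-386} = i \sqrt{386}$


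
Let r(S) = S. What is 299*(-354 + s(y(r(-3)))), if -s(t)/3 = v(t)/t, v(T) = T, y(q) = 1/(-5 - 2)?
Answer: -106743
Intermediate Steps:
y(q) = -⅐ (y(q) = 1/(-7) = -⅐)
s(t) = -3 (s(t) = -3*t/t = -3*1 = -3)
299*(-354 + s(y(r(-3)))) = 299*(-354 - 3) = 299*(-357) = -106743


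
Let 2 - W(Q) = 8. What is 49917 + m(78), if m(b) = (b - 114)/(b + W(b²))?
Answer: 99833/2 ≈ 49917.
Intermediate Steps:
W(Q) = -6 (W(Q) = 2 - 1*8 = 2 - 8 = -6)
m(b) = (-114 + b)/(-6 + b) (m(b) = (b - 114)/(b - 6) = (-114 + b)/(-6 + b))
49917 + m(78) = 49917 + (-114 + 78)/(-6 + 78) = 49917 - 36/72 = 49917 + (1/72)*(-36) = 49917 - ½ = 99833/2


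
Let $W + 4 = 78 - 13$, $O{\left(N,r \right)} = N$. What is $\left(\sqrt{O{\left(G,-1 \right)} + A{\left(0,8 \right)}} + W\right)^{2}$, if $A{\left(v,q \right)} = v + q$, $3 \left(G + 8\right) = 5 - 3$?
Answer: $\frac{\left(183 + \sqrt{6}\right)^{2}}{9} \approx 3821.3$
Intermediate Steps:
$G = - \frac{22}{3}$ ($G = -8 + \frac{5 - 3}{3} = -8 + \frac{1}{3} \cdot 2 = -8 + \frac{2}{3} = - \frac{22}{3} \approx -7.3333$)
$A{\left(v,q \right)} = q + v$
$W = 61$ ($W = -4 + \left(78 - 13\right) = -4 + 65 = 61$)
$\left(\sqrt{O{\left(G,-1 \right)} + A{\left(0,8 \right)}} + W\right)^{2} = \left(\sqrt{- \frac{22}{3} + \left(8 + 0\right)} + 61\right)^{2} = \left(\sqrt{- \frac{22}{3} + 8} + 61\right)^{2} = \left(\sqrt{\frac{2}{3}} + 61\right)^{2} = \left(\frac{\sqrt{6}}{3} + 61\right)^{2} = \left(61 + \frac{\sqrt{6}}{3}\right)^{2}$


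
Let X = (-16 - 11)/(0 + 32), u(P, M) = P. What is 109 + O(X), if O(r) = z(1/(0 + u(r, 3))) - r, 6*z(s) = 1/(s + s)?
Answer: 14051/128 ≈ 109.77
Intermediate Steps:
X = -27/32 ≈ -0.84375
z(s) = 1/(12*s) (z(s) = 1/(6*(s + s)) = 1/(6*((2*s))) = (1/(2*s))/6 = 1/(12*s))
O(r) = -11*r/12 (O(r) = 1/(12*(1/(0 + r))) - r = 1/(12*(1/r)) - r = r/12 - r = -11*r/12)
109 + O(X) = 109 - 11/12*(-27/32) = 109 + 99/128 = 14051/128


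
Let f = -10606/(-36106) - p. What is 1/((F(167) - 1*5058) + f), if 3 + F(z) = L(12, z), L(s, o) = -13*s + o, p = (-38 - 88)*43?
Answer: 18053/6648807 ≈ 0.0027152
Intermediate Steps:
p = -5418 (p = -126*43 = -5418)
L(s, o) = o - 13*s
F(z) = -159 + z (F(z) = -3 + (z - 13*12) = -3 + (z - 156) = -3 + (-156 + z) = -159 + z)
f = 97816457/18053 (f = -10606/(-36106) - 1*(-5418) = -10606*(-1/36106) + 5418 = 5303/18053 + 5418 = 97816457/18053 ≈ 5418.3)
1/((F(167) - 1*5058) + f) = 1/(((-159 + 167) - 1*5058) + 97816457/18053) = 1/((8 - 5058) + 97816457/18053) = 1/(-5050 + 97816457/18053) = 1/(6648807/18053) = 18053/6648807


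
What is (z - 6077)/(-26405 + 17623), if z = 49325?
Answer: -21624/4391 ≈ -4.9246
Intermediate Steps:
(z - 6077)/(-26405 + 17623) = (49325 - 6077)/(-26405 + 17623) = 43248/(-8782) = 43248*(-1/8782) = -21624/4391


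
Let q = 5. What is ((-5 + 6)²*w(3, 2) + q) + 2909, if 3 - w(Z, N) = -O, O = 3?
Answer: 2920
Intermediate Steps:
w(Z, N) = 6 (w(Z, N) = 3 - (-1)*3 = 3 - 1*(-3) = 3 + 3 = 6)
((-5 + 6)²*w(3, 2) + q) + 2909 = ((-5 + 6)²*6 + 5) + 2909 = (1²*6 + 5) + 2909 = (1*6 + 5) + 2909 = (6 + 5) + 2909 = 11 + 2909 = 2920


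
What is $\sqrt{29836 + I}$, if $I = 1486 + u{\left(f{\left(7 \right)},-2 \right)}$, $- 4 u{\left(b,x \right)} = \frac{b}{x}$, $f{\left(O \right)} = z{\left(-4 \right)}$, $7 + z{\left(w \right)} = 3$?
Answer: $\frac{\sqrt{125286}}{2} \approx 176.98$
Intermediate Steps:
$z{\left(w \right)} = -4$ ($z{\left(w \right)} = -7 + 3 = -4$)
$f{\left(O \right)} = -4$
$u{\left(b,x \right)} = - \frac{b}{4 x}$ ($u{\left(b,x \right)} = - \frac{b \frac{1}{x}}{4} = - \frac{b}{4 x}$)
$I = \frac{2971}{2}$ ($I = 1486 - - \frac{1}{-2} = 1486 - \left(-1\right) \left(- \frac{1}{2}\right) = 1486 - \frac{1}{2} = \frac{2971}{2} \approx 1485.5$)
$\sqrt{29836 + I} = \sqrt{29836 + \frac{2971}{2}} = \sqrt{\frac{62643}{2}} = \frac{\sqrt{125286}}{2}$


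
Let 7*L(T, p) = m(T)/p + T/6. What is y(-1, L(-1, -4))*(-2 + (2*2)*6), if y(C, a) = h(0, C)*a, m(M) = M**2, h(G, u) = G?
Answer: 0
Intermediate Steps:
L(T, p) = T/42 + T**2/(7*p) (L(T, p) = (T**2/p + T/6)/7 = (T/6 + T**2/p)/7 = T/42 + T**2/(7*p))
y(C, a) = 0 (y(C, a) = 0*a = 0)
y(-1, L(-1, -4))*(-2 + (2*2)*6) = 0*(-2 + (2*2)*6) = 0*(-2 + 4*6) = 0*(-2 + 24) = 0*22 = 0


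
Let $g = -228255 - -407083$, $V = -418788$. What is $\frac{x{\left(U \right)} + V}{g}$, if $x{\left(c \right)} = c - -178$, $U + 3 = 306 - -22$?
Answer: $- \frac{22015}{9412} \approx -2.339$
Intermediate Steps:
$U = 325$ ($U = -3 + \left(306 - -22\right) = -3 + \left(306 + 22\right) = -3 + 328 = 325$)
$x{\left(c \right)} = 178 + c$ ($x{\left(c \right)} = c + 178 = 178 + c$)
$g = 178828$ ($g = -228255 + 407083 = 178828$)
$\frac{x{\left(U \right)} + V}{g} = \frac{\left(178 + 325\right) - 418788}{178828} = \left(503 - 418788\right) \frac{1}{178828} = \left(-418285\right) \frac{1}{178828} = - \frac{22015}{9412}$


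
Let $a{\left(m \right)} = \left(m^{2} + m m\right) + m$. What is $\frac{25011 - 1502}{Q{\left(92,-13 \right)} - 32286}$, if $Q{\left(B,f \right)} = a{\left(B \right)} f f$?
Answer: $\frac{23509}{2844094} \approx 0.0082659$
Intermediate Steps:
$a{\left(m \right)} = m + 2 m^{2}$ ($a{\left(m \right)} = \left(m^{2} + m^{2}\right) + m = 2 m^{2} + m = m + 2 m^{2}$)
$Q{\left(B,f \right)} = B f^{2} \left(1 + 2 B\right)$ ($Q{\left(B,f \right)} = B \left(1 + 2 B\right) f f = B f \left(1 + 2 B\right) f = B f^{2} \left(1 + 2 B\right)$)
$\frac{25011 - 1502}{Q{\left(92,-13 \right)} - 32286} = \frac{25011 - 1502}{92 \left(-13\right)^{2} \left(1 + 2 \cdot 92\right) - 32286} = \frac{23509}{92 \cdot 169 \left(1 + 184\right) - 32286} = \frac{23509}{92 \cdot 169 \cdot 185 - 32286} = \frac{23509}{2876380 - 32286} = \frac{23509}{2844094}$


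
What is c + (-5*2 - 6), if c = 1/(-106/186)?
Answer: -941/53 ≈ -17.755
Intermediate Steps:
c = -93/53 (c = 1/(-106*1/186) = 1/(-53/93) = -93/53 ≈ -1.7547)
c + (-5*2 - 6) = -93/53 + (-5*2 - 6) = -93/53 + (-10 - 6) = -93/53 - 16 = -941/53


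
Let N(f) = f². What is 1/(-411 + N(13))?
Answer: -1/242 ≈ -0.0041322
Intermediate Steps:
1/(-411 + N(13)) = 1/(-411 + 13²) = 1/(-411 + 169) = 1/(-242) = -1/242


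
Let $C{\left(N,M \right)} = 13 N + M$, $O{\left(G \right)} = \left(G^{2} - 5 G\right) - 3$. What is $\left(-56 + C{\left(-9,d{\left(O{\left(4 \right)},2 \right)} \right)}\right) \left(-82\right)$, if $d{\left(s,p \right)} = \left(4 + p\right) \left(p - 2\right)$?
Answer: $14186$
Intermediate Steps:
$O{\left(G \right)} = -3 + G^{2} - 5 G$
$d{\left(s,p \right)} = \left(-2 + p\right) \left(4 + p\right)$ ($d{\left(s,p \right)} = \left(4 + p\right) \left(-2 + p\right) = \left(-2 + p\right) \left(4 + p\right)$)
$C{\left(N,M \right)} = M + 13 N$
$\left(-56 + C{\left(-9,d{\left(O{\left(4 \right)},2 \right)} \right)}\right) \left(-82\right) = \left(-56 + \left(\left(-8 + 2^{2} + 2 \cdot 2\right) + 13 \left(-9\right)\right)\right) \left(-82\right) = \left(-56 + \left(\left(-8 + 4 + 4\right) - 117\right)\right) \left(-82\right) = \left(-56 + \left(0 - 117\right)\right) \left(-82\right) = \left(-56 - 117\right) \left(-82\right) = \left(-173\right) \left(-82\right) = 14186$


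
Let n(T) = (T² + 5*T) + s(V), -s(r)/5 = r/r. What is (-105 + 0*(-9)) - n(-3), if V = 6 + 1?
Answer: -94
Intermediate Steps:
V = 7
s(r) = -5 (s(r) = -5*r/r = -5*1 = -5)
n(T) = -5 + T² + 5*T (n(T) = (T² + 5*T) - 5 = -5 + T² + 5*T)
(-105 + 0*(-9)) - n(-3) = (-105 + 0*(-9)) - (-5 + (-3)² + 5*(-3)) = (-105 + 0) - (-5 + 9 - 15) = -105 - 1*(-11) = -105 + 11 = -94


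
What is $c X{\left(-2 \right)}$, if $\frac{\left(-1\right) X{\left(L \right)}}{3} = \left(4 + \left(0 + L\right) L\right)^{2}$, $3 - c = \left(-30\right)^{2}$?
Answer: $172224$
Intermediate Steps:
$c = -897$ ($c = 3 - \left(-30\right)^{2} = 3 - 900 = -897$)
$X{\left(L \right)} = - 3 \left(4 + L^{2}\right)^{2}$ ($X{\left(L \right)} = - 3 \left(4 + \left(0 + L\right) L\right)^{2} = - 3 \left(4 + L L\right)^{2} = - 3 \left(4 + L^{2}\right)^{2}$)
$c X{\left(-2 \right)} = - 897 \left(- 3 \left(4 + \left(-2\right)^{2}\right)^{2}\right) = - 897 \left(- 3 \left(4 + 4\right)^{2}\right) = - 897 \left(- 3 \cdot 8^{2}\right) = - 897 \left(\left(-3\right) 64\right) = \left(-897\right) \left(-192\right) = 172224$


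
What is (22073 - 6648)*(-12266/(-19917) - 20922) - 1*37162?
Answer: -6428202038954/19917 ≈ -3.2275e+8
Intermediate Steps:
(22073 - 6648)*(-12266/(-19917) - 20922) - 1*37162 = 15425*(-12266*(-1/19917) - 20922) - 37162 = 15425*(12266/19917 - 20922) - 37162 = 15425*(-416691208/19917) - 37162 = -6427461883400/19917 - 37162 = -6428202038954/19917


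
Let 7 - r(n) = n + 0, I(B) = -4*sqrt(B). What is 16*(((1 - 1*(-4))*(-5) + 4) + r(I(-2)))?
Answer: -224 + 64*I*sqrt(2) ≈ -224.0 + 90.51*I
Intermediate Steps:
r(n) = 7 - n (r(n) = 7 - (n + 0) = 7 - n)
16*(((1 - 1*(-4))*(-5) + 4) + r(I(-2))) = 16*(((1 - 1*(-4))*(-5) + 4) + (7 - (-4)*sqrt(-2))) = 16*(((1 + 4)*(-5) + 4) + (7 - (-4)*I*sqrt(2))) = 16*((5*(-5) + 4) + (7 - (-4)*I*sqrt(2))) = 16*((-25 + 4) + (7 + 4*I*sqrt(2))) = 16*(-21 + (7 + 4*I*sqrt(2))) = 16*(-14 + 4*I*sqrt(2)) = -224 + 64*I*sqrt(2)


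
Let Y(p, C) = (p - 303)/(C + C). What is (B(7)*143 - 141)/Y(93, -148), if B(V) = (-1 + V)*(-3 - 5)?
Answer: -69116/7 ≈ -9873.7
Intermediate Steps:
B(V) = 8 - 8*V (B(V) = (-1 + V)*(-8) = 8 - 8*V)
Y(p, C) = (-303 + p)/(2*C) (Y(p, C) = (-303 + p)/((2*C)) = (-303 + p)*(1/(2*C)) = (-303 + p)/(2*C))
(B(7)*143 - 141)/Y(93, -148) = ((8 - 8*7)*143 - 141)/(((1/2)*(-303 + 93)/(-148))) = ((8 - 56)*143 - 141)/(((1/2)*(-1/148)*(-210))) = (-48*143 - 141)/(105/148) = (-6864 - 141)*(148/105) = -7005*148/105 = -69116/7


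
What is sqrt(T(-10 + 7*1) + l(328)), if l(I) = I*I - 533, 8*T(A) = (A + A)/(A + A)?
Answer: sqrt(1712818)/4 ≈ 327.19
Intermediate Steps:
T(A) = 1/8 (T(A) = ((A + A)/(A + A))/8 = ((2*A)/((2*A)))/8 = ((2*A)*(1/(2*A)))/8 = (1/8)*1 = 1/8)
l(I) = -533 + I**2 (l(I) = I**2 - 533 = -533 + I**2)
sqrt(T(-10 + 7*1) + l(328)) = sqrt(1/8 + (-533 + 328**2)) = sqrt(1/8 + (-533 + 107584)) = sqrt(1/8 + 107051) = sqrt(856409/8) = sqrt(1712818)/4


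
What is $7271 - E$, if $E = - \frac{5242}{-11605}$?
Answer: $\frac{84374713}{11605} \approx 7270.5$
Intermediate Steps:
$E = \frac{5242}{11605}$ ($E = \left(-5242\right) \left(- \frac{1}{11605}\right) = \frac{5242}{11605} \approx 0.4517$)
$7271 - E = 7271 - \frac{5242}{11605} = \frac{84374713}{11605}$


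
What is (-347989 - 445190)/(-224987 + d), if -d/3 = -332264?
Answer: -793179/771805 ≈ -1.0277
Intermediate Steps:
d = 996792 (d = -3*(-332264) = 996792)
(-347989 - 445190)/(-224987 + d) = (-347989 - 445190)/(-224987 + 996792) = -793179/771805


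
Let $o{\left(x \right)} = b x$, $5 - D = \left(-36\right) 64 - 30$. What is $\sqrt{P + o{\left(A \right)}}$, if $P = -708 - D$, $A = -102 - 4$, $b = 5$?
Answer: $7 i \sqrt{73} \approx 59.808 i$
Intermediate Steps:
$A = -106$
$D = 2339$ ($D = 5 - \left(\left(-36\right) 64 - 30\right) = 5 - \left(-2304 - 30\right) = 5 - -2334 = 5 + 2334 = 2339$)
$o{\left(x \right)} = 5 x$
$P = -3047$ ($P = -708 - 2339 = -3047$)
$\sqrt{P + o{\left(A \right)}} = \sqrt{-3047 + 5 \left(-106\right)} = \sqrt{-3047 - 530} = \sqrt{-3577} = 7 i \sqrt{73}$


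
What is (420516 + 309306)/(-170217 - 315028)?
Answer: -729822/485245 ≈ -1.5040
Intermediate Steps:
(420516 + 309306)/(-170217 - 315028) = 729822/(-485245) = 729822*(-1/485245) = -729822/485245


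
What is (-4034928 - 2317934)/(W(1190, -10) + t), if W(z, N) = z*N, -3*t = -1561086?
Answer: -3176431/254231 ≈ -12.494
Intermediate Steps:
t = 520362 (t = -⅓*(-1561086) = 520362)
W(z, N) = N*z
(-4034928 - 2317934)/(W(1190, -10) + t) = (-4034928 - 2317934)/(-10*1190 + 520362) = -6352862/(-11900 + 520362) = -6352862/508462 = -6352862*1/508462 = -3176431/254231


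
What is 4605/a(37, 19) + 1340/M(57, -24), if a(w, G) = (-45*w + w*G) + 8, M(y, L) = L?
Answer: -3215/53 ≈ -60.660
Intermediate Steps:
a(w, G) = 8 - 45*w + G*w (a(w, G) = (-45*w + G*w) + 8 = 8 - 45*w + G*w)
4605/a(37, 19) + 1340/M(57, -24) = 4605/(8 - 45*37 + 19*37) + 1340/(-24) = 4605/(8 - 1665 + 703) + 1340*(-1/24) = 4605/(-954) - 335/6 = 4605*(-1/954) - 335/6 = -1535/318 - 335/6 = -3215/53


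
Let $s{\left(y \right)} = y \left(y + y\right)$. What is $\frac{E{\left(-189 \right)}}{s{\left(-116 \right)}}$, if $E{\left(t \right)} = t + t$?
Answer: $- \frac{189}{13456} \approx -0.014046$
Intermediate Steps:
$s{\left(y \right)} = 2 y^{2}$ ($s{\left(y \right)} = y 2 y = 2 y^{2}$)
$E{\left(t \right)} = 2 t$
$\frac{E{\left(-189 \right)}}{s{\left(-116 \right)}} = \frac{2 \left(-189\right)}{2 \left(-116\right)^{2}} = - \frac{378}{2 \cdot 13456} = - \frac{378}{26912} = \left(-378\right) \frac{1}{26912} = - \frac{189}{13456}$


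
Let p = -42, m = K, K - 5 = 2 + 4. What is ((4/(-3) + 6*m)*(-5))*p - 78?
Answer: 13502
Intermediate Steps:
K = 11 (K = 5 + (2 + 4) = 5 + 6 = 11)
m = 11
((4/(-3) + 6*m)*(-5))*p - 78 = ((4/(-3) + 6*11)*(-5))*(-42) - 78 = ((4*(-⅓) + 66)*(-5))*(-42) - 78 = ((-4/3 + 66)*(-5))*(-42) - 78 = ((194/3)*(-5))*(-42) - 78 = -970/3*(-42) - 78 = 13580 - 78 = 13502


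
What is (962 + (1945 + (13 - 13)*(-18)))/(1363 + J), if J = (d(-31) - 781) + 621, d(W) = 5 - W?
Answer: 969/413 ≈ 2.3462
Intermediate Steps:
J = -124 (J = ((5 - 1*(-31)) - 781) + 621 = ((5 + 31) - 781) + 621 = (36 - 781) + 621 = -745 + 621 = -124)
(962 + (1945 + (13 - 13)*(-18)))/(1363 + J) = (962 + (1945 + (13 - 13)*(-18)))/(1363 - 124) = (962 + (1945 + 0*(-18)))/1239 = (962 + (1945 + 0))*(1/1239) = (962 + 1945)*(1/1239) = 2907*(1/1239) = 969/413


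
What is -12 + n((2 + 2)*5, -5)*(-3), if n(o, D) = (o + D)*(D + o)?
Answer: -687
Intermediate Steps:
n(o, D) = (D + o)² (n(o, D) = (D + o)*(D + o) = (D + o)²)
-12 + n((2 + 2)*5, -5)*(-3) = -12 + (-5 + (2 + 2)*5)²*(-3) = -12 + (-5 + 4*5)²*(-3) = -12 + (-5 + 20)²*(-3) = -12 + 15²*(-3) = -12 + 225*(-3) = -12 - 675 = -687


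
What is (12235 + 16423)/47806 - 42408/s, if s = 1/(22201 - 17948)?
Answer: -4311174322943/23903 ≈ -1.8036e+8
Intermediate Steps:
s = 1/4253 ≈ 0.00023513
(12235 + 16423)/47806 - 42408/s = (12235 + 16423)/47806 - 42408/1/4253 = 28658*(1/47806) - 42408*4253 = 14329/23903 - 180361224 = -4311174322943/23903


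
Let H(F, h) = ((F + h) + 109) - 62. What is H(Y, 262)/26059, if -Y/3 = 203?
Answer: -300/26059 ≈ -0.011512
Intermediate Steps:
Y = -609 (Y = -3*203 = -609)
H(F, h) = 47 + F + h (H(F, h) = (109 + F + h) - 62 = 47 + F + h)
H(Y, 262)/26059 = (47 - 609 + 262)/26059 = -300*1/26059 = -300/26059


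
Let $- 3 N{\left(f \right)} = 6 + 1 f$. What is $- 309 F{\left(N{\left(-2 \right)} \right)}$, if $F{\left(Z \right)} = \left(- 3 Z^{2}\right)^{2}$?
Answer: $- \frac{26368}{3} \approx -8789.3$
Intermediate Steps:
$N{\left(f \right)} = -2 - \frac{f}{3}$ ($N{\left(f \right)} = - \frac{6 + 1 f}{3} = - \frac{6 + f}{3} = -2 - \frac{f}{3}$)
$F{\left(Z \right)} = 9 Z^{4}$
$- 309 F{\left(N{\left(-2 \right)} \right)} = - 309 \cdot 9 \left(-2 - - \frac{2}{3}\right)^{4} = - 309 \cdot 9 \left(-2 + \frac{2}{3}\right)^{4} = - 309 \cdot 9 \left(- \frac{4}{3}\right)^{4} = - 309 \cdot 9 \cdot \frac{256}{81} = \left(-309\right) \frac{256}{9} = - \frac{26368}{3}$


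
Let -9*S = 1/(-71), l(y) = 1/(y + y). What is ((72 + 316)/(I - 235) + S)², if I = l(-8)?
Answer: 15706565848801/5775749951841 ≈ 2.7194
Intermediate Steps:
l(y) = 1/(2*y)
I = -1/16 (I = (½)/(-8) = (½)*(-⅛) = -1/16 ≈ -0.062500)
S = 1/639 (S = -⅑/(-71) = -⅑*(-1/71) = 1/639 ≈ 0.0015649)
((72 + 316)/(I - 235) + S)² = ((72 + 316)/(-1/16 - 235) + 1/639)² = (388/(-3761/16) + 1/639)² = (388*(-16/3761) + 1/639)² = (-6208/3761 + 1/639)² = (-3963151/2403279)² = 15706565848801/5775749951841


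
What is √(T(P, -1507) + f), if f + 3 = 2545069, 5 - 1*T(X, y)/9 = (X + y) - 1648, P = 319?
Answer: √2570635 ≈ 1603.3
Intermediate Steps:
T(X, y) = 14877 - 9*X - 9*y (T(X, y) = 45 - 9*((X + y) - 1648) = 45 - 9*(-1648 + X + y) = 45 + (14832 - 9*X - 9*y) = 14877 - 9*X - 9*y)
f = 2545066 (f = -3 + 2545069 = 2545066)
√(T(P, -1507) + f) = √((14877 - 9*319 - 9*(-1507)) + 2545066) = √((14877 - 2871 + 13563) + 2545066) = √(25569 + 2545066) = √2570635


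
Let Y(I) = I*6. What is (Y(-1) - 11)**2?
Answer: 289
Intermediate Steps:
Y(I) = 6*I
(Y(-1) - 11)**2 = (6*(-1) - 11)**2 = (-6 - 11)**2 = (-17)**2 = 289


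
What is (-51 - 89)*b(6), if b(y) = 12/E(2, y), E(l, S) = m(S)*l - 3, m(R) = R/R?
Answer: 1680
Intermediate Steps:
m(R) = 1
E(l, S) = -3 + l (E(l, S) = 1*l - 3 = l - 3 = -3 + l)
b(y) = -12 (b(y) = 12/(-3 + 2) = 12/(-1) = 12*(-1) = -12)
(-51 - 89)*b(6) = (-51 - 89)*(-12) = -140*(-12) = 1680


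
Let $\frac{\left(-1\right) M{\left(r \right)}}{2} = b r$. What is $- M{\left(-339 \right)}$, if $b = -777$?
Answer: $526806$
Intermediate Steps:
$M{\left(r \right)} = 1554 r$ ($M{\left(r \right)} = - 2 \left(- 777 r\right) = 1554 r$)
$- M{\left(-339 \right)} = - 1554 \left(-339\right) = \left(-1\right) \left(-526806\right) = 526806$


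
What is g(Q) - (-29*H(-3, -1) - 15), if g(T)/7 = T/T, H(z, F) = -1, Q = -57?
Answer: -7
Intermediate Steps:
g(T) = 7 (g(T) = 7*(T/T) = 7*1 = 7)
g(Q) - (-29*H(-3, -1) - 15) = 7 - (-29*(-1) - 15) = 7 - (29 - 15) = 7 - 1*14 = 7 - 14 = -7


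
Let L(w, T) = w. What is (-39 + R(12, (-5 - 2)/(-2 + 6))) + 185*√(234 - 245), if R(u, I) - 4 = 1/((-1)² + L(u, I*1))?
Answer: -454/13 + 185*I*√11 ≈ -34.923 + 613.58*I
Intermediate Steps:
R(u, I) = 4 + 1/(1 + u) (R(u, I) = 4 + 1/((-1)² + u) = 4 + 1/(1 + u))
(-39 + R(12, (-5 - 2)/(-2 + 6))) + 185*√(234 - 245) = (-39 + (5 + 4*12)/(1 + 12)) + 185*√(234 - 245) = (-39 + (5 + 48)/13) + 185*√(-11) = (-39 + (1/13)*53) + 185*(I*√11) = (-39 + 53/13) + 185*I*√11 = -454/13 + 185*I*√11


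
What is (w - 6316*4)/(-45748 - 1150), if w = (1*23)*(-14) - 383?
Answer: 25969/46898 ≈ 0.55373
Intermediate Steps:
w = -705 (w = 23*(-14) - 383 = -322 - 383 = -705)
(w - 6316*4)/(-45748 - 1150) = (-705 - 6316*4)/(-45748 - 1150) = (-705 - 25264)/(-46898) = -25969*(-1/46898) = 25969/46898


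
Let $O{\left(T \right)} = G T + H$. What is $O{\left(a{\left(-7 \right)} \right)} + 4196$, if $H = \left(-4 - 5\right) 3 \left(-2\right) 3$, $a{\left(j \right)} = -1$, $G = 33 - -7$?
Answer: $4318$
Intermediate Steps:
$G = 40$ ($G = 33 + 7 = 40$)
$H = 162$ ($H = \left(-9\right) 3 \left(-2\right) 3 = \left(-27\right) \left(-2\right) 3 = 54 \cdot 3 = 162$)
$O{\left(T \right)} = 162 + 40 T$ ($O{\left(T \right)} = 40 T + 162 = 162 + 40 T$)
$O{\left(a{\left(-7 \right)} \right)} + 4196 = \left(162 + 40 \left(-1\right)\right) + 4196 = \left(162 - 40\right) + 4196 = 122 + 4196 = 4318$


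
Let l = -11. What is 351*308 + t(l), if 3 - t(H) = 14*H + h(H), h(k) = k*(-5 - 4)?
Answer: 108166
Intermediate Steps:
h(k) = -9*k (h(k) = k*(-9) = -9*k)
t(H) = 3 - 5*H (t(H) = 3 - (14*H - 9*H) = 3 - 5*H)
351*308 + t(l) = 351*308 + (3 - 5*(-11)) = 108108 + (3 + 55) = 108108 + 58 = 108166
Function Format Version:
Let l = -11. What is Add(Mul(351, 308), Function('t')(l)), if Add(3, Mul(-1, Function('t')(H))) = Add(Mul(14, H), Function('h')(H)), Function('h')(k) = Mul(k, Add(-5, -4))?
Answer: 108166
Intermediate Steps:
Function('h')(k) = Mul(-9, k) (Function('h')(k) = Mul(k, -9) = Mul(-9, k))
Function('t')(H) = Add(3, Mul(-5, H)) (Function('t')(H) = Add(3, Mul(-1, Add(Mul(14, H), Mul(-9, H)))) = Add(3, Mul(-1, Mul(5, H))) = Add(3, Mul(-5, H)))
Add(Mul(351, 308), Function('t')(l)) = Add(Mul(351, 308), Add(3, Mul(-5, -11))) = Add(108108, Add(3, 55)) = Add(108108, 58) = 108166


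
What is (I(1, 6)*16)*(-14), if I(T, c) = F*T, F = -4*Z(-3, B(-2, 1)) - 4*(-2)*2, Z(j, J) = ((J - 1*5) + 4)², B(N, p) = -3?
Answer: 10752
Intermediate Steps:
Z(j, J) = (-1 + J)² (Z(j, J) = ((J - 5) + 4)² = ((-5 + J) + 4)² = (-1 + J)²)
F = -48 (F = -4*(-1 - 3)² - 4*(-2)*2 = -4*(-4)² + 8*2 = -4*16 + 16 = -64 + 16 = -48)
I(T, c) = -48*T
(I(1, 6)*16)*(-14) = (-48*1*16)*(-14) = -48*16*(-14) = -768*(-14) = 10752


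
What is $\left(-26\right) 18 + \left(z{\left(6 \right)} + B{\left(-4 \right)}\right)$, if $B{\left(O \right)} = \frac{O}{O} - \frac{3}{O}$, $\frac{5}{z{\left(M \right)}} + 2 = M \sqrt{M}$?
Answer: $- \frac{98835}{212} + \frac{15 \sqrt{6}}{106} \approx -465.86$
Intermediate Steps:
$z{\left(M \right)} = \frac{5}{-2 + M^{\frac{3}{2}}}$ ($z{\left(M \right)} = \frac{5}{-2 + M \sqrt{M}} = \frac{5}{-2 + M^{\frac{3}{2}}}$)
$B{\left(O \right)} = 1 - \frac{3}{O}$
$\left(-26\right) 18 + \left(z{\left(6 \right)} + B{\left(-4 \right)}\right) = \left(-26\right) 18 + \left(\frac{5}{-2 + 6^{\frac{3}{2}}} + \frac{-3 - 4}{-4}\right) = -468 + \left(\frac{5}{-2 + 6 \sqrt{6}} - - \frac{7}{4}\right) = -468 + \left(\frac{5}{-2 + 6 \sqrt{6}} + \frac{7}{4}\right) = -468 + \left(\frac{7}{4} + \frac{5}{-2 + 6 \sqrt{6}}\right) = - \frac{1865}{4} + \frac{5}{-2 + 6 \sqrt{6}}$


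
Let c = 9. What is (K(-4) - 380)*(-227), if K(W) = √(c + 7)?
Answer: 85352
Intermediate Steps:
K(W) = 4 (K(W) = √(9 + 7) = √16 = 4)
(K(-4) - 380)*(-227) = (4 - 380)*(-227) = -376*(-227) = 85352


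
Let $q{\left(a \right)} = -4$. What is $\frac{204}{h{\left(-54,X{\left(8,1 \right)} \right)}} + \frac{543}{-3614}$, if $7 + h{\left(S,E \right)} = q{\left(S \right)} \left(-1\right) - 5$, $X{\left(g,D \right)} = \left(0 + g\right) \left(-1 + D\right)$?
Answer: $- \frac{46350}{1807} \approx -25.65$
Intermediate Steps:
$X{\left(g,D \right)} = g \left(-1 + D\right)$
$h{\left(S,E \right)} = -8$ ($h{\left(S,E \right)} = -7 - 1 = -8$)
$\frac{204}{h{\left(-54,X{\left(8,1 \right)} \right)}} + \frac{543}{-3614} = \frac{204}{-8} + \frac{543}{-3614} = 204 \left(- \frac{1}{8}\right) + 543 \left(- \frac{1}{3614}\right) = - \frac{51}{2} - \frac{543}{3614} = - \frac{46350}{1807}$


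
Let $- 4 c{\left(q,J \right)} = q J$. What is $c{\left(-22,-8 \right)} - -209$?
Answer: $165$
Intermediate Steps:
$c{\left(q,J \right)} = - \frac{J q}{4}$ ($c{\left(q,J \right)} = - \frac{q J}{4} = - \frac{J q}{4}$)
$c{\left(-22,-8 \right)} - -209 = \left(- \frac{1}{4}\right) \left(-8\right) \left(-22\right) - -209 = -44 + 209 = 165$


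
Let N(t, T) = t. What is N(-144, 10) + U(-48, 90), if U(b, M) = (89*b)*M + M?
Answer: -384534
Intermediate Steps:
U(b, M) = M + 89*M*b (U(b, M) = 89*M*b + M = M + 89*M*b)
N(-144, 10) + U(-48, 90) = -144 + 90*(1 + 89*(-48)) = -144 + 90*(1 - 4272) = -144 + 90*(-4271) = -144 - 384390 = -384534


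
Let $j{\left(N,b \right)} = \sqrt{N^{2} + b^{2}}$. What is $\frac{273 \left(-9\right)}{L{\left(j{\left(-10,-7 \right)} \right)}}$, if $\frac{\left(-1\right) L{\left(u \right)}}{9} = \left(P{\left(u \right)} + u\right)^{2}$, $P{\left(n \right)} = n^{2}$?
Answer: $\frac{273}{\left(149 + \sqrt{149}\right)^{2}} \approx 0.010505$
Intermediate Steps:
$L{\left(u \right)} = - 9 \left(u + u^{2}\right)^{2}$ ($L{\left(u \right)} = - 9 \left(u^{2} + u\right)^{2} = - 9 \left(u + u^{2}\right)^{2}$)
$\frac{273 \left(-9\right)}{L{\left(j{\left(-10,-7 \right)} \right)}} = \frac{273 \left(-9\right)}{\left(-9\right) \left(\sqrt{\left(-10\right)^{2} + \left(-7\right)^{2}}\right)^{2} \left(1 + \sqrt{\left(-10\right)^{2} + \left(-7\right)^{2}}\right)^{2}} = - \frac{2457}{\left(-9\right) \left(\sqrt{100 + 49}\right)^{2} \left(1 + \sqrt{100 + 49}\right)^{2}} = - \frac{2457}{\left(-9\right) \left(\sqrt{149}\right)^{2} \left(1 + \sqrt{149}\right)^{2}} = - \frac{2457}{\left(-9\right) 149 \left(1 + \sqrt{149}\right)^{2}} = - \frac{2457}{\left(-1341\right) \left(1 + \sqrt{149}\right)^{2}} = - 2457 \left(- \frac{1}{1341 \left(1 + \sqrt{149}\right)^{2}}\right) = \frac{273}{149 \left(1 + \sqrt{149}\right)^{2}}$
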